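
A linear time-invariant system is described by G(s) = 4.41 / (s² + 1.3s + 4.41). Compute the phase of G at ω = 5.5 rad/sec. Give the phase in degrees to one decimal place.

∠[(j5.5)² + 1.3(j5.5) + 4.41] = ∠[-25.84 + j7.15] = 164.53°
∠G(j5.5) = −164.53° = -164.53°

-164.5 deg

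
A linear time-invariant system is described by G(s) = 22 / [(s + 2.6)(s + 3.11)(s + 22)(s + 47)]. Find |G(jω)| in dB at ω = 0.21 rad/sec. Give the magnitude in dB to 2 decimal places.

|j0.21 + 2.6| = √(0.21² + 2.6²) = 2.608
|j0.21 + 3.11| = √(0.21² + 3.11²) = 3.117
|j0.21 + 22| = √(0.21² + 22²) = 22
|j0.21 + 47| = √(0.21² + 47²) = 47
|G(j0.21)| = 22 / (2.608 × 3.117 × 22 × 47) = 0.0026166
20 log₁₀(0.0026166) = -51.645 dB

-51.65 dB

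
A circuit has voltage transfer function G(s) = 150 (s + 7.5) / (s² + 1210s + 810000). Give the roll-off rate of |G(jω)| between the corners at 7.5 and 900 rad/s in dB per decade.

In this band the factors already past their corner are: zero at 7.5; net slope = 20 dB/decade.

20 dB/decade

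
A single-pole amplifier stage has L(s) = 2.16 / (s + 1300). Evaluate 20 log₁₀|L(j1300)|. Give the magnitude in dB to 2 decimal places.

|j1300 + 1300| = √(1300² + 1300²) = 1838
|L(j1300)| = 2.16 / 1838 = 0.0011749
20 log₁₀(0.0011749) = -58.600 dB

-58.60 dB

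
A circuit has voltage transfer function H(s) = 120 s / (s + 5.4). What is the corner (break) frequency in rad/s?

The single real pole at s = −5.4 gives a corner at ω = 5.4 rad/s.

5.4 rad/s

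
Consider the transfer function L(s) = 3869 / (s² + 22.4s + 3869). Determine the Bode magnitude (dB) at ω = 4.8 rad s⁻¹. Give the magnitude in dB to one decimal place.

|(j4.8)² + 22.4(j4.8) + 3869| = |3846 + j107.52| = 3847
|L(j4.8)| = 3869 / 3847 = 1.0056
20 log₁₀(1.0056) = 0.05 dB

0.0 dB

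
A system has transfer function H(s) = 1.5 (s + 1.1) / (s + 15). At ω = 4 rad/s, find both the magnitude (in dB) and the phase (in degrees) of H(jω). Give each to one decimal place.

|j4 + 1.1| = √(4² + 1.1²) = 4.148
|j4 + 15| = √(4² + 15²) = 15.52
|H(j4)| = 1.5 × 4.148 / 15.52 = 0.40084
20 log₁₀(0.40084) = -7.94 dB
∠(j4 + 1.1) = arctan(4/1.1) = 74.62°
∠(j4 + 15) = arctan(4/15) = 14.93°
∠H(j4) = 74.62° − 14.93° = 59.69°

|H| = -7.9 dB, ∠H = 59.7 deg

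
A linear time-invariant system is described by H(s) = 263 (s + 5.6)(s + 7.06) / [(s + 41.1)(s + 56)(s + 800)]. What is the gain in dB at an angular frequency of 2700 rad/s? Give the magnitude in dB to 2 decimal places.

|j2700 + 5.6| = √(2700² + 5.6²) = 2700
|j2700 + 7.06| = √(2700² + 7.06²) = 2700
|j2700 + 41.1| = √(2700² + 41.1²) = 2700
|j2700 + 56| = √(2700² + 56²) = 2701
|j2700 + 800| = √(2700² + 800²) = 2816
|H(j2700)| = 263 × 2700 × 2700 / (2700 × 2701 × 2816) = 0.093364
20 log₁₀(0.093364) = -20.596 dB

-20.60 dB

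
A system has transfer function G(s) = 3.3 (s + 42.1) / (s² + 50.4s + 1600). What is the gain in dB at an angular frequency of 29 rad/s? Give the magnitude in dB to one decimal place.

|j29 + 42.1| = √(29² + 42.1²) = 51.12
|(j29)² + 50.4(j29) + 1600| = |759 + j1461.6| = 1647
|G(j29)| = 3.3 × 51.12 / 1647 = 0.10243
20 log₁₀(0.10243) = -19.79 dB

-19.8 dB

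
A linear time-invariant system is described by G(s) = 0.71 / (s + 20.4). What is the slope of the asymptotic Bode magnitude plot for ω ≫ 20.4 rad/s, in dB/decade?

-20 dB/decade

With 0 zeros and 1 pole, the high-frequency asymptotic slope is 20 × (0 − 1) = -20 dB/decade.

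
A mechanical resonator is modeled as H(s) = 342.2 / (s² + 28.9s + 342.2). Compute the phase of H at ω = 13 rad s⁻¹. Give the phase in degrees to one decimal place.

-65.3°

∠[(j13)² + 28.9(j13) + 342.2] = ∠[173.2 + j375.7] = 65.25°
∠H(j13) = −65.25° = -65.25°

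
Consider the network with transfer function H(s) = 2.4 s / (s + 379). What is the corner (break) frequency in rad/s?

The single real pole at s = −379 gives a corner at ω = 379 rad/s.

379 rad/s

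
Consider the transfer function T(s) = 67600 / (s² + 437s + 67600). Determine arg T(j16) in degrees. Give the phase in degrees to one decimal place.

∠[(j16)² + 437(j16) + 67600] = ∠[67344 + j6992] = 5.93°
∠T(j16) = −5.93° = -5.93°

-5.9°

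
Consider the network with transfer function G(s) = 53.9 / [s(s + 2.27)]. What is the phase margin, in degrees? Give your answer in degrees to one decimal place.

17.6°

Gain crossover: |G(jω)| = 1 at ω ≈ 7.17 rad/s.
∠G(j7.17) = −90° − arctan(7.17/2.27) ≈ -162.43°
PM = 180° + (-162.43°) = 17.57°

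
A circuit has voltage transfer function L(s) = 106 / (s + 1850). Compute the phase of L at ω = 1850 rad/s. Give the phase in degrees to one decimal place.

-45.0°

∠(j1850 + 1850) = arctan(1850/1850) = 45.00°
∠L(j1850) = −45.00° = -45.00°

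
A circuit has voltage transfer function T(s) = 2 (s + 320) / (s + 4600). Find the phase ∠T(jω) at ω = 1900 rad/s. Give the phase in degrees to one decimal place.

∠(j1900 + 320) = arctan(1900/320) = 80.44°
∠(j1900 + 4600) = arctan(1900/4600) = 22.44°
∠T(j1900) = 80.44° − 22.44° = 58.00°

58.0°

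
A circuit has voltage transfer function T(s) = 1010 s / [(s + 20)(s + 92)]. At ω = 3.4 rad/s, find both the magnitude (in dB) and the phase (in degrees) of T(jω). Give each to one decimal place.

|T| = 5.3 dB, ∠T = 78.2°

|j3.4| = 3.4
|j3.4 + 20| = √(3.4² + 20²) = 20.29
|j3.4 + 92| = √(3.4² + 92²) = 92.06
|T(j3.4)| = 1010 × 3.4 / (20.29 × 92.06) = 1.8387
20 log₁₀(1.8387) = 5.29 dB
∠(j3.4) = 90.00°
∠(j3.4 + 20) = arctan(3.4/20) = 9.65°
∠(j3.4 + 92) = arctan(3.4/92) = 2.12°
∠T(j3.4) = 90.00° − (9.65° + 2.12°) = 78.24°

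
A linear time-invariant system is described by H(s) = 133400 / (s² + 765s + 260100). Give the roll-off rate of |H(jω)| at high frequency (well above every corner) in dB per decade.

With 0 zeros and 2 poles, the high-frequency asymptotic slope is 20 × (0 − 2) = -40 dB/decade.

-40 dB/decade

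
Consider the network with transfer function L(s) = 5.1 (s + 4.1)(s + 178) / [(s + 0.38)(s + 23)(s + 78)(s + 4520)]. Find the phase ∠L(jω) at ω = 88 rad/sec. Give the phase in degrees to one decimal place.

-101.0°

∠(j88 + 4.1) = arctan(88/4.1) = 87.33°
∠(j88 + 178) = arctan(88/178) = 26.31°
∠(j88 + 0.38) = arctan(88/0.38) = 89.75°
∠(j88 + 23) = arctan(88/23) = 75.35°
∠(j88 + 78) = arctan(88/78) = 48.45°
∠(j88 + 4520) = arctan(88/4520) = 1.12°
∠L(j88) = 87.33° + 26.31° − (89.75° + 75.35° + 48.45° + 1.12°) = -101.03°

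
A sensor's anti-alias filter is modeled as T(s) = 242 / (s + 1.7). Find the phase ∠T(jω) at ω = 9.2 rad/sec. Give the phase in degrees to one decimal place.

-79.5°

∠(j9.2 + 1.7) = arctan(9.2/1.7) = 79.53°
∠T(j9.2) = −79.53° = -79.53°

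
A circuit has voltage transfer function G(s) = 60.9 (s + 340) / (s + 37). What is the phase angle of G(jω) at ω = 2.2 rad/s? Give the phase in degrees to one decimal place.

∠(j2.2 + 340) = arctan(2.2/340) = 0.37°
∠(j2.2 + 37) = arctan(2.2/37) = 3.40°
∠G(j2.2) = 0.37° − 3.40° = -3.03°

-3.0°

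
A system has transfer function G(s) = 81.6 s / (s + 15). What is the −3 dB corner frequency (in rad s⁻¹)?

15 rad s⁻¹

For a single-pole high-pass, the −3 dB point is at the pole: ω = 15 rad s⁻¹.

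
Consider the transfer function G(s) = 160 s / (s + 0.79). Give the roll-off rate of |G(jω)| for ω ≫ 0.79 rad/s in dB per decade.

0 dB/decade

With 1 zero and 1 pole, the high-frequency asymptotic slope is 20 × (1 − 1) = 0 dB/decade.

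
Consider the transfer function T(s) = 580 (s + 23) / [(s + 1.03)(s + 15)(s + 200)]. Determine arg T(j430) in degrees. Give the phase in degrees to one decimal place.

∠(j430 + 23) = arctan(430/23) = 86.94°
∠(j430 + 1.03) = arctan(430/1.03) = 89.86°
∠(j430 + 15) = arctan(430/15) = 88.00°
∠(j430 + 200) = arctan(430/200) = 65.06°
∠T(j430) = 86.94° − (89.86° + 88.00° + 65.06°) = -155.98°

-156.0°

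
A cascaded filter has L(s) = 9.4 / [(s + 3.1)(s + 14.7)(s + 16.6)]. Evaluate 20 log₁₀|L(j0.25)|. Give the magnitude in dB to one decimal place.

|j0.25 + 3.1| = √(0.25² + 3.1²) = 3.11
|j0.25 + 14.7| = √(0.25² + 14.7²) = 14.7
|j0.25 + 16.6| = √(0.25² + 16.6²) = 16.6
|L(j0.25)| = 9.4 / (3.11 × 14.7 × 16.6) = 0.012383
20 log₁₀(0.012383) = -38.14 dB

-38.1 dB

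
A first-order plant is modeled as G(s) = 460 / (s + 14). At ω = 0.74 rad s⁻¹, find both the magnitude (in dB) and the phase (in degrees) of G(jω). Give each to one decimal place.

|G| = 30.3 dB, ∠G = -3.0°

|j0.74 + 14| = √(0.74² + 14²) = 14.02
|G(j0.74)| = 460 / 14.02 = 32.811
20 log₁₀(32.811) = 30.32 dB
∠(j0.74 + 14) = arctan(0.74/14) = 3.03°
∠G(j0.74) = −3.03° = -3.03°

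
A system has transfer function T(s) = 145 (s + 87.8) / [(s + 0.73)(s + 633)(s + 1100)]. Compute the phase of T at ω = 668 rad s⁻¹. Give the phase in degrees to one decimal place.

-85.2°

∠(j668 + 87.8) = arctan(668/87.8) = 82.51°
∠(j668 + 0.73) = arctan(668/0.73) = 89.94°
∠(j668 + 633) = arctan(668/633) = 46.54°
∠(j668 + 1100) = arctan(668/1100) = 31.27°
∠T(j668) = 82.51° − (89.94° + 46.54° + 31.27°) = -85.24°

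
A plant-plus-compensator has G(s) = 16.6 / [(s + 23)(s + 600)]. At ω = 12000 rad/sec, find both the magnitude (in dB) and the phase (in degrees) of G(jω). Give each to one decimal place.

|G| = -138.8 dB, ∠G = -177.0°

|j12000 + 23| = √(12000² + 23²) = 1.2e+04
|j12000 + 600| = √(12000² + 600²) = 1.201e+04
|G(j12000)| = 16.6 / (1.2e+04 × 1.201e+04) = 1.1513e-07
20 log₁₀(1.1513e-07) = -138.78 dB
∠(j12000 + 23) = arctan(12000/23) = 89.89°
∠(j12000 + 600) = arctan(12000/600) = 87.14°
∠G(j12000) = − (89.89° + 87.14°) = -177.03°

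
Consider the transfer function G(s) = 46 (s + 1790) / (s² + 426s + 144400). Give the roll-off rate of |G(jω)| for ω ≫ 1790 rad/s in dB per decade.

-20 dB/decade

With 1 zero and 2 poles, the high-frequency asymptotic slope is 20 × (1 − 2) = -20 dB/decade.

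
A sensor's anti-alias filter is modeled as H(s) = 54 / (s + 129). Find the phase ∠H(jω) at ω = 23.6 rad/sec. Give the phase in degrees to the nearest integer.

∠(j23.6 + 129) = arctan(23.6/129) = 10.37°
∠H(j23.6) = −10.37° = -10.37°

-10°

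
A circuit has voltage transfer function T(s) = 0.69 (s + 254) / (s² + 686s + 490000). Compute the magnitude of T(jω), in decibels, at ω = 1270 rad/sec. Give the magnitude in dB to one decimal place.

-64.0 dB

|j1270 + 254| = √(1270² + 254²) = 1295
|(j1270)² + 686(j1270) + 490000| = |-1.1229e+06 + j8.7122e+05| = 1.421e+06
|T(j1270)| = 0.69 × 1295 / 1.421e+06 = 0.00062878
20 log₁₀(0.00062878) = -64.03 dB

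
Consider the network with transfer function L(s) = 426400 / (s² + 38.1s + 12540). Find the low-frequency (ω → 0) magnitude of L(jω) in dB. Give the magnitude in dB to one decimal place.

30.6 dB

L(0) = 426400 / 12540 = 34.003
20 log₁₀(34.003) = 30.63 dB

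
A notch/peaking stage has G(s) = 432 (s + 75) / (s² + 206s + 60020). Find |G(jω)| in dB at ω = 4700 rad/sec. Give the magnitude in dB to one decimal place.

-20.7 dB

|j4700 + 75| = √(4700² + 75²) = 4701
|(j4700)² + 206(j4700) + 60020| = |-2.203e+07 + j9.682e+05| = 2.205e+07
|G(j4700)| = 432 × 4701 / 2.205e+07 = 0.092088
20 log₁₀(0.092088) = -20.72 dB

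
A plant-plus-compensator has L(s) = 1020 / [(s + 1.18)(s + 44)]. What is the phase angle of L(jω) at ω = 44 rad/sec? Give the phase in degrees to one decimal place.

-133.5°

∠(j44 + 1.18) = arctan(44/1.18) = 88.46°
∠(j44 + 44) = arctan(44/44) = 45.00°
∠L(j44) = − (88.46° + 45.00°) = -133.46°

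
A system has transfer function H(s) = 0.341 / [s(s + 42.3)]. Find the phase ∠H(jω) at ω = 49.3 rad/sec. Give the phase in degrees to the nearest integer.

-139°

∠(j49.3 + 42.3) = arctan(49.3/42.3) = 49.37°
∠(j49.3) = 90.00°
∠H(j49.3) = − (49.37° + 90.00°) = -139.37°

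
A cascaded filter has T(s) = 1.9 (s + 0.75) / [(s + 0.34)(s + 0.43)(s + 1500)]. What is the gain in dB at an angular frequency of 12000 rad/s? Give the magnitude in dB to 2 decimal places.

|j12000 + 0.75| = √(12000² + 0.75²) = 1.2e+04
|j12000 + 0.34| = √(12000² + 0.34²) = 1.2e+04
|j12000 + 0.43| = √(12000² + 0.43²) = 1.2e+04
|j12000 + 1500| = √(12000² + 1500²) = 1.209e+04
|T(j12000)| = 1.9 × 1.2e+04 / (1.2e+04 × 1.2e+04 × 1.209e+04) = 1.3093e-08
20 log₁₀(1.3093e-08) = -157.660 dB

-157.66 dB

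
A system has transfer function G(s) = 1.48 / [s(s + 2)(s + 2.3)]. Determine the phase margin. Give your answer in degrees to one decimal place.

Gain crossover: |G(jω)| = 1 at ω ≈ 0.315 rad s⁻¹.
∠G(j0.315) = −90° − arctan(0.315/2) − arctan(0.315/2.3) ≈ -106.74°
PM = 180° + (-106.74°) = 73.26°

73.3°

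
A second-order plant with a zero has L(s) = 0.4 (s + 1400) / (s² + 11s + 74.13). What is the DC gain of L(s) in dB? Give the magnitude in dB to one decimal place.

L(0) = 0.4 × 1400 / 74.13 = 7.5543
20 log₁₀(7.5543) = 17.56 dB

17.6 dB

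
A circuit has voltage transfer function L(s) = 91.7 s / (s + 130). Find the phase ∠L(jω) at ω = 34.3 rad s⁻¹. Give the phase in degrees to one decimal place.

75.2°

∠(j34.3) = 90.00°
∠(j34.3 + 130) = arctan(34.3/130) = 14.78°
∠L(j34.3) = 90.00° − 14.78° = 75.22°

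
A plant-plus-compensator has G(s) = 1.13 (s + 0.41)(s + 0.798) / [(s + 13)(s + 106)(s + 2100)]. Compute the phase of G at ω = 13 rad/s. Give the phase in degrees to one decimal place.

∠(j13 + 0.41) = arctan(13/0.41) = 88.19°
∠(j13 + 0.798) = arctan(13/0.798) = 86.49°
∠(j13 + 13) = arctan(13/13) = 45.00°
∠(j13 + 106) = arctan(13/106) = 6.99°
∠(j13 + 2100) = arctan(13/2100) = 0.35°
∠G(j13) = 88.19° + 86.49° − (45.00° + 6.99° + 0.35°) = 122.33°

122.3°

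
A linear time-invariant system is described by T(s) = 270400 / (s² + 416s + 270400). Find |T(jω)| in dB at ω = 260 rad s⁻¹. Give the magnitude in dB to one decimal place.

1.4 dB

|(j260)² + 416(j260) + 270400| = |2.028e+05 + j1.0816e+05| = 2.298e+05
|T(j260)| = 270400 / 2.298e+05 = 1.1765
20 log₁₀(1.1765) = 1.41 dB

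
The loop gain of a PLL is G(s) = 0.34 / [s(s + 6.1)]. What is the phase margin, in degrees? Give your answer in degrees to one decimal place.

Gain crossover: |G(jω)| = 1 at ω ≈ 0.0557 rad/sec.
∠G(j0.0557) = −90° − arctan(0.0557/6.1) ≈ -90.52°
PM = 180° + (-90.52°) = 89.48°

89.5°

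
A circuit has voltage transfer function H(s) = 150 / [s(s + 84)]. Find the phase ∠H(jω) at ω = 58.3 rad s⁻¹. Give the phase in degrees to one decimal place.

-124.8°

∠(j58.3 + 84) = arctan(58.3/84) = 34.76°
∠(j58.3) = 90.00°
∠H(j58.3) = − (34.76° + 90.00°) = -124.76°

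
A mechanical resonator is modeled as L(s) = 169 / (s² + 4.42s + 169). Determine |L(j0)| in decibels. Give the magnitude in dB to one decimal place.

L(0) = 169 / 169 = 1
20 log₁₀(1) = 0.00 dB

0.0 dB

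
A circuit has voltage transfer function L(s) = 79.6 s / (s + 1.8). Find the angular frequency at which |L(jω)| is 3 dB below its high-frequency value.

For a single-pole high-pass, the −3 dB point is at the pole: ω = 1.8 rad/s.

1.8 rad/s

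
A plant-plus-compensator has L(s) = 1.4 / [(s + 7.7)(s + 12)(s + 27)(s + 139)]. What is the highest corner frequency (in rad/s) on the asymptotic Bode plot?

Break frequencies occur at each pole and zero magnitude: 7.7 rad/s, 12 rad/s, 27 rad/s, 139 rad/s.
The highest is 139 rad/s.

139 rad/s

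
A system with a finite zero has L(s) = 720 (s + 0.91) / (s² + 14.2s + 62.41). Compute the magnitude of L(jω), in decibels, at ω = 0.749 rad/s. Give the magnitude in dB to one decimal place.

|j0.749 + 0.91| = √(0.749² + 0.91²) = 1.179
|(j0.749)² + 14.2(j0.749) + 62.41| = |61.849 + j10.636| = 62.76
|L(j0.749)| = 720 × 1.179 / 62.76 = 13.522
20 log₁₀(13.522) = 22.62 dB

22.6 dB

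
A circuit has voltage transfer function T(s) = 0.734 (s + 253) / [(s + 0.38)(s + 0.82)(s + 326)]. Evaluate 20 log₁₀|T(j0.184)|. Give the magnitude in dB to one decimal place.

4.1 dB

|j0.184 + 253| = √(0.184² + 253²) = 253
|j0.184 + 0.38| = √(0.184² + 0.38²) = 0.4222
|j0.184 + 0.82| = √(0.184² + 0.82²) = 0.8404
|j0.184 + 326| = √(0.184² + 326²) = 326
|T(j0.184)| = 0.734 × 253 / (0.4222 × 0.8404 × 326) = 1.6054
20 log₁₀(1.6054) = 4.11 dB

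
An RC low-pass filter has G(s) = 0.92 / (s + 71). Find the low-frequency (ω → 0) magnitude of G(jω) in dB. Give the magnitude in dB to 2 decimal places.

-37.75 dB

G(0) = 0.92 / 71 = 0.012958
20 log₁₀(0.012958) = -37.749 dB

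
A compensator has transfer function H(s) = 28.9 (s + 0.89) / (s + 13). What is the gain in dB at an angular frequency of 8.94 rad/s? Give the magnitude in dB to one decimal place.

24.3 dB

|j8.94 + 0.89| = √(8.94² + 0.89²) = 8.984
|j8.94 + 13| = √(8.94² + 13²) = 15.78
|H(j8.94)| = 28.9 × 8.984 / 15.78 = 16.457
20 log₁₀(16.457) = 24.33 dB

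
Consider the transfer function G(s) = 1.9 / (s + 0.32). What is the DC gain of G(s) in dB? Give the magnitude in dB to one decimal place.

G(0) = 1.9 / 0.32 = 5.9375
20 log₁₀(5.9375) = 15.47 dB

15.5 dB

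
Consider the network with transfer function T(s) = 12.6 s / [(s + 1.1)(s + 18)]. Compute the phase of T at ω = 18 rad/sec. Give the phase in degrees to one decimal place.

∠(j18) = 90.00°
∠(j18 + 1.1) = arctan(18/1.1) = 86.50°
∠(j18 + 18) = arctan(18/18) = 45.00°
∠T(j18) = 90.00° − (86.50° + 45.00°) = -41.50°

-41.5°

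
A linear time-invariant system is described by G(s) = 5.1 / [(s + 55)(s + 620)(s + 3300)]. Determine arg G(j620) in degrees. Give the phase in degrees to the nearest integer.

∠(j620 + 55) = arctan(620/55) = 84.93°
∠(j620 + 620) = arctan(620/620) = 45.00°
∠(j620 + 3300) = arctan(620/3300) = 10.64°
∠G(j620) = − (84.93° + 45.00° + 10.64°) = -140.57°

-141°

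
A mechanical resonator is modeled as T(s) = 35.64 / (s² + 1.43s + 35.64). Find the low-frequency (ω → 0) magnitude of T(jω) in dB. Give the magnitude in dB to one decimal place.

T(0) = 35.64 / 35.64 = 1
20 log₁₀(1) = 0.00 dB

0.0 dB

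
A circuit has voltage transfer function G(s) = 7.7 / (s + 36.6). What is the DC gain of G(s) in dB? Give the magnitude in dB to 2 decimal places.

G(0) = 7.7 / 36.6 = 0.21038
20 log₁₀(0.21038) = -13.540 dB

-13.54 dB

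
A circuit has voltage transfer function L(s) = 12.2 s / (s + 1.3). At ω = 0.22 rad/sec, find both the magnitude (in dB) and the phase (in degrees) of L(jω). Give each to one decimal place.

|L| = 6.2 dB, ∠L = 80.4°

|j0.22| = 0.22
|j0.22 + 1.3| = √(0.22² + 1.3²) = 1.318
|L(j0.22)| = 12.2 × 0.22 / 1.318 = 2.0357
20 log₁₀(2.0357) = 6.17 dB
∠(j0.22) = 90.00°
∠(j0.22 + 1.3) = arctan(0.22/1.3) = 9.61°
∠L(j0.22) = 90.00° − 9.61° = 80.39°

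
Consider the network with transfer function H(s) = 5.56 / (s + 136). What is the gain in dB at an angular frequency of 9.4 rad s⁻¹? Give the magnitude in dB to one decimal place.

|j9.4 + 136| = √(9.4² + 136²) = 136.3
|H(j9.4)| = 5.56 / 136.3 = 0.040785
20 log₁₀(0.040785) = -27.79 dB

-27.8 dB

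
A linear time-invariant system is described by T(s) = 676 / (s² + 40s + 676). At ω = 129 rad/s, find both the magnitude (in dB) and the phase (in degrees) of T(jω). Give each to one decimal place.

|(j129)² + 40(j129) + 676| = |-15965 + j5160| = 1.678e+04
|T(j129)| = 676 / 1.678e+04 = 0.04029
20 log₁₀(0.04029) = -27.90 dB
∠[(j129)² + 40(j129) + 676] = ∠[-15965 + j5160] = 162.09°
∠T(j129) = −162.09° = -162.09°

|T| = -27.9 dB, ∠T = -162.1 deg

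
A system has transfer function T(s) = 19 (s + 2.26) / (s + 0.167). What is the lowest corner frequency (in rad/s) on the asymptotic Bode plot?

0.167 rad/s

Break frequencies occur at each pole and zero magnitude: 0.167 rad/s, 2.26 rad/s.
The lowest is 0.167 rad/s.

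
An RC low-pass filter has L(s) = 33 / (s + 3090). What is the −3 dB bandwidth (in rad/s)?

3090 rad/s

For a single-pole low-pass, the −3 dB point is at the pole: ω = 3090 rad/s.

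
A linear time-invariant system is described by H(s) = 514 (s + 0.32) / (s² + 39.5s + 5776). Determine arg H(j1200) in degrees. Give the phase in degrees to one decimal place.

-88.1 deg

∠(j1200 + 0.32) = arctan(1200/0.32) = 89.98°
∠[(j1200)² + 39.5(j1200) + 5776] = ∠[-1.4342e+06 + j47400] = 178.11°
∠H(j1200) = 89.98° − 178.11° = -88.12°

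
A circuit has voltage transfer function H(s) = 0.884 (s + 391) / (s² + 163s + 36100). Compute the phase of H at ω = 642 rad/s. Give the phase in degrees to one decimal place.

-105.8°

∠(j642 + 391) = arctan(642/391) = 58.66°
∠[(j642)² + 163(j642) + 36100] = ∠[-3.7606e+05 + j1.0465e+05] = 164.45°
∠H(j642) = 58.66° − 164.45° = -105.79°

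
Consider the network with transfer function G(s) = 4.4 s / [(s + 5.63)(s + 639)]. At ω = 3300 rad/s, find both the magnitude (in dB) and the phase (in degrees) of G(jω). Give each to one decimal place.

|j3300| = 3300
|j3300 + 5.63| = √(3300² + 5.63²) = 3300
|j3300 + 639| = √(3300² + 639²) = 3361
|G(j3300)| = 4.4 × 3300 / (3300 × 3361) = 0.001309
20 log₁₀(0.001309) = -57.66 dB
∠(j3300) = 90.00°
∠(j3300 + 5.63) = arctan(3300/5.63) = 89.90°
∠(j3300 + 639) = arctan(3300/639) = 79.04°
∠G(j3300) = 90.00° − (89.90° + 79.04°) = -78.94°

|G| = -57.7 dB, ∠G = -78.9°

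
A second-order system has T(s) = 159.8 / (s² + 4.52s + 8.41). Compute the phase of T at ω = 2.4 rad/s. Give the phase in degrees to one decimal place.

∠[(j2.4)² + 4.52(j2.4) + 8.41] = ∠[2.65 + j10.848] = 76.27°
∠T(j2.4) = −76.27° = -76.27°

-76.3°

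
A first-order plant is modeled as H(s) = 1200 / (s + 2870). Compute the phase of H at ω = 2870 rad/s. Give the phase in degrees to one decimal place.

∠(j2870 + 2870) = arctan(2870/2870) = 45.00°
∠H(j2870) = −45.00° = -45.00°

-45.0°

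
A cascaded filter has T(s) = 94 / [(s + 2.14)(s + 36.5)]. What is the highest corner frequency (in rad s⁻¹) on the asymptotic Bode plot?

Break frequencies occur at each pole and zero magnitude: 2.14 rad s⁻¹, 36.5 rad s⁻¹.
The highest is 36.5 rad s⁻¹.

36.5 rad s⁻¹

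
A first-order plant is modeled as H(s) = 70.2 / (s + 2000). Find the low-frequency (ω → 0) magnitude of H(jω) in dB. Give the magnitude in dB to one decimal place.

H(0) = 70.2 / 2000 = 0.0351
20 log₁₀(0.0351) = -29.09 dB

-29.1 dB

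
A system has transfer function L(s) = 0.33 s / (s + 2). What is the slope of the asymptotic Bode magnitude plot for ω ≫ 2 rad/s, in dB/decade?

With 1 zero and 1 pole, the high-frequency asymptotic slope is 20 × (1 − 1) = 0 dB/decade.

0 dB/decade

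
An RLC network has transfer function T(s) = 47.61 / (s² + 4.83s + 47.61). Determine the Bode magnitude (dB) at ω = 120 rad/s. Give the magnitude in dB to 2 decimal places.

|(j120)² + 4.83(j120) + 47.61| = |-14352 + j579.6| = 1.436e+04
|T(j120)| = 47.61 / 1.436e+04 = 0.0033145
20 log₁₀(0.0033145) = -49.592 dB

-49.59 dB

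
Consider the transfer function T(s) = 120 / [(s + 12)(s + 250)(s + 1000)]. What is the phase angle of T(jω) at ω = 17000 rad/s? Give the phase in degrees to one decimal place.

∠(j17000 + 12) = arctan(17000/12) = 89.96°
∠(j17000 + 250) = arctan(17000/250) = 89.16°
∠(j17000 + 1000) = arctan(17000/1000) = 86.63°
∠T(j17000) = − (89.96° + 89.16° + 86.63°) = -265.75°

-265.8 deg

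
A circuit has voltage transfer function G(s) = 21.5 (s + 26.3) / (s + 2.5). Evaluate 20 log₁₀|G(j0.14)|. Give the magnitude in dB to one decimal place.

|j0.14 + 26.3| = √(0.14² + 26.3²) = 26.3
|j0.14 + 2.5| = √(0.14² + 2.5²) = 2.504
|G(j0.14)| = 21.5 × 26.3 / 2.504 = 225.83
20 log₁₀(225.83) = 47.08 dB

47.1 dB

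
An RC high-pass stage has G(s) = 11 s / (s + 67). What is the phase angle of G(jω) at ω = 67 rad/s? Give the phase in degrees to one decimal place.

45.0°

∠(j67) = 90.00°
∠(j67 + 67) = arctan(67/67) = 45.00°
∠G(j67) = 90.00° − 45.00° = 45.00°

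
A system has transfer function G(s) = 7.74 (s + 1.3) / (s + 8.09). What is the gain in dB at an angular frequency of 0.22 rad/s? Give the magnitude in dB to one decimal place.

|j0.22 + 1.3| = √(0.22² + 1.3²) = 1.318
|j0.22 + 8.09| = √(0.22² + 8.09²) = 8.093
|G(j0.22)| = 7.74 × 1.318 / 8.093 = 1.261
20 log₁₀(1.261) = 2.01 dB

2.0 dB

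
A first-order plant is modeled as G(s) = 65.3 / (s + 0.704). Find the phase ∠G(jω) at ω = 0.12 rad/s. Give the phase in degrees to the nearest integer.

∠(j0.12 + 0.704) = arctan(0.12/0.704) = 9.67°
∠G(j0.12) = −9.67° = -9.67°

-10 deg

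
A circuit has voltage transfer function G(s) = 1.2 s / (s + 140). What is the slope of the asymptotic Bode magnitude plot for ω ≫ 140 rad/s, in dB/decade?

0 dB/decade

With 1 zero and 1 pole, the high-frequency asymptotic slope is 20 × (1 − 1) = 0 dB/decade.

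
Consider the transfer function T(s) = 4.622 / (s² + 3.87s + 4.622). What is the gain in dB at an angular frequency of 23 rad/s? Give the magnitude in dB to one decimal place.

|(j23)² + 3.87(j23) + 4.622| = |-524.38 + j89.01| = 531.9
|T(j23)| = 4.622 / 531.9 = 0.0086899
20 log₁₀(0.0086899) = -41.22 dB

-41.2 dB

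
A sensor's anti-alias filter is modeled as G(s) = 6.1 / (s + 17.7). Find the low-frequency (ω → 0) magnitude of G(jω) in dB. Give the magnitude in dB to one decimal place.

-9.3 dB

G(0) = 6.1 / 17.7 = 0.34463
20 log₁₀(0.34463) = -9.25 dB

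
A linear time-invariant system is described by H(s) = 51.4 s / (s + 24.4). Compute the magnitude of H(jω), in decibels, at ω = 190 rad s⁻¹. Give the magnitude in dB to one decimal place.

|j190| = 190
|j190 + 24.4| = √(190² + 24.4²) = 191.6
|H(j190)| = 51.4 × 190 / 191.6 = 50.981
20 log₁₀(50.981) = 34.15 dB

34.1 dB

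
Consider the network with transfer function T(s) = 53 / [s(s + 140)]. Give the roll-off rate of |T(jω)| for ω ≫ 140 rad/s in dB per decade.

With 0 zeros and 2 poles, the high-frequency asymptotic slope is 20 × (0 − 2) = -40 dB/decade.

-40 dB/decade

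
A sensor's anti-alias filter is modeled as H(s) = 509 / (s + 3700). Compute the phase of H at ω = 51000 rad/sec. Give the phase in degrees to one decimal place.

∠(j51000 + 3700) = arctan(51000/3700) = 85.85°
∠H(j51000) = −85.85° = -85.85°

-85.9°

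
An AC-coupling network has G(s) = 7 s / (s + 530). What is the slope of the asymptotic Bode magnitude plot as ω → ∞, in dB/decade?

0 dB/decade

With 1 zero and 1 pole, the high-frequency asymptotic slope is 20 × (1 − 1) = 0 dB/decade.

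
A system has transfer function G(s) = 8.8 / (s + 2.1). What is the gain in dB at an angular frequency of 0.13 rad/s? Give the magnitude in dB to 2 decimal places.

|j0.13 + 2.1| = √(0.13² + 2.1²) = 2.104
|G(j0.13)| = 8.8 / 2.104 = 4.1825
20 log₁₀(4.1825) = 12.429 dB

12.43 dB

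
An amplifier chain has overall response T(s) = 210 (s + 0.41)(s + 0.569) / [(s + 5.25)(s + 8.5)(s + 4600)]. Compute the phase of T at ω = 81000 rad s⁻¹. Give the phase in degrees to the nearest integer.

-87 deg

∠(j81000 + 0.41) = arctan(81000/0.41) = 90.00°
∠(j81000 + 0.569) = arctan(81000/0.569) = 90.00°
∠(j81000 + 5.25) = arctan(81000/5.25) = 90.00°
∠(j81000 + 8.5) = arctan(81000/8.5) = 89.99°
∠(j81000 + 4600) = arctan(81000/4600) = 86.75°
∠T(j81000) = 90.00° + 90.00° − (90.00° + 89.99° + 86.75°) = -86.74°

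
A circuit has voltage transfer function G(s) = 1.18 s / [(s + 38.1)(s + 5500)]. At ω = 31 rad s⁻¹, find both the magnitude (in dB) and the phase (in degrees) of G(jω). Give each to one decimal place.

|G| = -77.4 dB, ∠G = 50.5°

|j31| = 31
|j31 + 38.1| = √(31² + 38.1²) = 49.12
|j31 + 5500| = √(31² + 5500²) = 5500
|G(j31)| = 1.18 × 31 / (49.12 × 5500) = 0.0001354
20 log₁₀(0.0001354) = -77.37 dB
∠(j31) = 90.00°
∠(j31 + 38.1) = arctan(31/38.1) = 39.13°
∠(j31 + 5500) = arctan(31/5500) = 0.32°
∠G(j31) = 90.00° − (39.13° + 0.32°) = 50.54°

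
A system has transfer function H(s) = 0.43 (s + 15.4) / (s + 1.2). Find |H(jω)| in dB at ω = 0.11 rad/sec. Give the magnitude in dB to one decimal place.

|j0.11 + 15.4| = √(0.11² + 15.4²) = 15.4
|j0.11 + 1.2| = √(0.11² + 1.2²) = 1.205
|H(j0.11)| = 0.43 × 15.4 / 1.205 = 5.4954
20 log₁₀(5.4954) = 14.80 dB

14.8 dB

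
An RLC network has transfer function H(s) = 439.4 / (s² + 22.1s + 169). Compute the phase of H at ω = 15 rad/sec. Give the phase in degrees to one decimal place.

-99.6 deg

∠[(j15)² + 22.1(j15) + 169] = ∠[-56 + j331.5] = 99.59°
∠H(j15) = −99.59° = -99.59°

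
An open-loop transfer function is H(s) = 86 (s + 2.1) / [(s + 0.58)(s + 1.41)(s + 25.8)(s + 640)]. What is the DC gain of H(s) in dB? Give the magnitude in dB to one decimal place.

H(0) = 86 × 2.1 / (0.58 × 1.41 × 25.8 × 640) = 0.013374
20 log₁₀(0.013374) = -37.47 dB

-37.5 dB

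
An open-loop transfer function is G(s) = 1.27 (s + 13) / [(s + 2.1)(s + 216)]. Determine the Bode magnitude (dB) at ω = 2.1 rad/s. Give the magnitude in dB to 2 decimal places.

-31.68 dB

|j2.1 + 13| = √(2.1² + 13²) = 13.17
|j2.1 + 2.1| = √(2.1² + 2.1²) = 2.97
|j2.1 + 216| = √(2.1² + 216²) = 216
|G(j2.1)| = 1.27 × 13.17 / (2.97 × 216) = 0.026069
20 log₁₀(0.026069) = -31.677 dB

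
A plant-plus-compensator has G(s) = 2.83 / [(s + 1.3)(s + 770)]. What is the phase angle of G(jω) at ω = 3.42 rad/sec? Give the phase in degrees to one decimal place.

∠(j3.42 + 1.3) = arctan(3.42/1.3) = 69.19°
∠(j3.42 + 770) = arctan(3.42/770) = 0.25°
∠G(j3.42) = − (69.19° + 0.25°) = -69.44°

-69.4°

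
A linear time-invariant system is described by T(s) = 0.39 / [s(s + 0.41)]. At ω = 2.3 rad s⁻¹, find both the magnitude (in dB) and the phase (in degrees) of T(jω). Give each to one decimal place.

|T| = -22.8 dB, ∠T = -169.9°

|j2.3 + 0.41| = √(2.3² + 0.41²) = 2.336
|j2.3| = 2.3
|T(j2.3)| = 0.39 / (2.336 × 2.3) = 0.07258
20 log₁₀(0.07258) = -22.78 dB
∠(j2.3 + 0.41) = arctan(2.3/0.41) = 79.89°
∠(j2.3) = 90.00°
∠T(j2.3) = − (79.89° + 90.00°) = -169.89°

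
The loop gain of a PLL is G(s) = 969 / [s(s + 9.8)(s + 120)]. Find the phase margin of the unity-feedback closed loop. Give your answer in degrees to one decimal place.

Gain crossover: |G(jω)| = 1 at ω ≈ 0.821 rad/s.
∠G(j0.821) = −90° − arctan(0.821/9.8) − arctan(0.821/120) ≈ -95.18°
PM = 180° + (-95.18°) = 84.82°

84.8°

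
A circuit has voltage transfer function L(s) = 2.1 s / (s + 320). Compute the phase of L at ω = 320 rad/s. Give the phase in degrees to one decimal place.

∠(j320) = 90.00°
∠(j320 + 320) = arctan(320/320) = 45.00°
∠L(j320) = 90.00° − 45.00° = 45.00°

45.0°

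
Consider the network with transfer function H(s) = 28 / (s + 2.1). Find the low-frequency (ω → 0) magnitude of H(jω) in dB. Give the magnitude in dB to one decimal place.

22.5 dB

H(0) = 28 / 2.1 = 13.333
20 log₁₀(13.333) = 22.50 dB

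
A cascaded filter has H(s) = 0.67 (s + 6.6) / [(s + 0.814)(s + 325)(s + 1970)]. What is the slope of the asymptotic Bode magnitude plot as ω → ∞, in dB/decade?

-40 dB/decade

With 1 zero and 3 poles, the high-frequency asymptotic slope is 20 × (1 − 3) = -40 dB/decade.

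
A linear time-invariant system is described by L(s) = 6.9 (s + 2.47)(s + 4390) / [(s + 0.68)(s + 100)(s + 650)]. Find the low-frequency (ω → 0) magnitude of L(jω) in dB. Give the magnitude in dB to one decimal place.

4.6 dB

L(0) = 6.9 × 2.47 × 4390 / (0.68 × 100 × 650) = 1.6927
20 log₁₀(1.6927) = 4.57 dB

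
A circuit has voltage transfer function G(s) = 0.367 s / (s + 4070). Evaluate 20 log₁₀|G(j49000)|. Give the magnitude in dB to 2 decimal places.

|j49000| = 4.9e+04
|j49000 + 4070| = √(49000² + 4070²) = 4.917e+04
|G(j49000)| = 0.367 × 4.9e+04 / 4.917e+04 = 0.36574
20 log₁₀(0.36574) = -8.737 dB

-8.74 dB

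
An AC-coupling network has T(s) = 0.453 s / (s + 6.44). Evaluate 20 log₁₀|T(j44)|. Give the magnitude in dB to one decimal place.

-7.0 dB

|j44| = 44
|j44 + 6.44| = √(44² + 6.44²) = 44.47
|T(j44)| = 0.453 × 44 / 44.47 = 0.44822
20 log₁₀(0.44822) = -6.97 dB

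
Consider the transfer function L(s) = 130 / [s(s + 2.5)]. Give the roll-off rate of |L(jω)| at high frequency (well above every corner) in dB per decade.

-40 dB/decade

With 0 zeros and 2 poles, the high-frequency asymptotic slope is 20 × (0 − 2) = -40 dB/decade.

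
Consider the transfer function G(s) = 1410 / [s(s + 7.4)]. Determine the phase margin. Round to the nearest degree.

Gain crossover: |G(jω)| = 1 at ω ≈ 37.2 rad/sec.
∠G(j37.2) = −90° − arctan(37.2/7.4) ≈ -168.75°
PM = 180° + (-168.75°) = 11.25°

11°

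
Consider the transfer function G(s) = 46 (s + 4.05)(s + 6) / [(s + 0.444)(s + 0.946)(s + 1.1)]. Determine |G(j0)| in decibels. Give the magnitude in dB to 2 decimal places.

67.67 dB

G(0) = 46 × 4.05 × 6 / (0.444 × 0.946 × 1.1) = 2419.3
20 log₁₀(2419.3) = 67.674 dB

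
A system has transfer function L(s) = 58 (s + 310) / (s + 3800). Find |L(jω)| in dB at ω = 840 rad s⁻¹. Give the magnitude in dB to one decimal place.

22.5 dB

|j840 + 310| = √(840² + 310²) = 895.4
|j840 + 3800| = √(840² + 3800²) = 3892
|L(j840)| = 58 × 895.4 / 3892 = 13.344
20 log₁₀(13.344) = 22.51 dB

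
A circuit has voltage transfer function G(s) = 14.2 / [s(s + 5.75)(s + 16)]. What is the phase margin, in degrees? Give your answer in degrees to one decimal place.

87.9°

Gain crossover: |G(jω)| = 1 at ω ≈ 0.154 rad/s.
∠G(j0.154) = −90° − arctan(0.154/5.75) − arctan(0.154/16) ≈ -92.09°
PM = 180° + (-92.09°) = 87.91°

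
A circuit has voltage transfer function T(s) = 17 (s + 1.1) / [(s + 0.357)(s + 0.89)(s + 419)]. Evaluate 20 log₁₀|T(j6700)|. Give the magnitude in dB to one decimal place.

|j6700 + 1.1| = √(6700² + 1.1²) = 6700
|j6700 + 0.357| = √(6700² + 0.357²) = 6700
|j6700 + 0.89| = √(6700² + 0.89²) = 6700
|j6700 + 419| = √(6700² + 419²) = 6713
|T(j6700)| = 17 × 6700 / (6700 × 6700 × 6713) = 3.7797e-07
20 log₁₀(3.7797e-07) = -128.45 dB

-128.5 dB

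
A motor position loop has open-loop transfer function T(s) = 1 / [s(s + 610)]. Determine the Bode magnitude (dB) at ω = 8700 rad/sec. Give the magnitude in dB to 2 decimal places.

-157.60 dB

|j8700 + 610| = √(8700² + 610²) = 8721
|j8700| = 8700
|T(j8700)| = 1 / (8721 × 8700) = 1.3179e-08
20 log₁₀(1.3179e-08) = -157.602 dB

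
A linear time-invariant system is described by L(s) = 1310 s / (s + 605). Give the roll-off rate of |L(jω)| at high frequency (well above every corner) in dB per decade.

With 1 zero and 1 pole, the high-frequency asymptotic slope is 20 × (1 − 1) = 0 dB/decade.

0 dB/decade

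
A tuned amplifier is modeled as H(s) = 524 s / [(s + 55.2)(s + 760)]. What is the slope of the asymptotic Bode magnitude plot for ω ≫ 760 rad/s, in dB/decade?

With 1 zero and 2 poles, the high-frequency asymptotic slope is 20 × (1 − 2) = -20 dB/decade.

-20 dB/decade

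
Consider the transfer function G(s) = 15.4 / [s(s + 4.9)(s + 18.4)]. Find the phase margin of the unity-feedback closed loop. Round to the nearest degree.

87 deg

Gain crossover: |G(jω)| = 1 at ω ≈ 0.171 rad/sec.
∠G(j0.171) = −90° − arctan(0.171/4.9) − arctan(0.171/18.4) ≈ -92.53°
PM = 180° + (-92.53°) = 87.47°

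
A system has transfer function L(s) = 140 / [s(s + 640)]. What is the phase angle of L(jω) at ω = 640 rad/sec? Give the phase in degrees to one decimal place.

-135.0°

∠(j640 + 640) = arctan(640/640) = 45.00°
∠(j640) = 90.00°
∠L(j640) = − (45.00° + 90.00°) = -135.00°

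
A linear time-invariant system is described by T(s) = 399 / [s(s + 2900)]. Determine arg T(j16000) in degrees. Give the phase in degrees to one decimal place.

-169.7°

∠(j16000 + 2900) = arctan(16000/2900) = 79.73°
∠(j16000) = 90.00°
∠T(j16000) = − (79.73° + 90.00°) = -169.73°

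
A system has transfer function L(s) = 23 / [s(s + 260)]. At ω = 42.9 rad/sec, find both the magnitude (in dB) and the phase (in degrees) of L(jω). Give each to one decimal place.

|j42.9 + 260| = √(42.9² + 260²) = 263.5
|j42.9| = 42.9
|L(j42.9)| = 23 / (263.5 × 42.9) = 0.0020345
20 log₁₀(0.0020345) = -53.83 dB
∠(j42.9 + 260) = arctan(42.9/260) = 9.37°
∠(j42.9) = 90.00°
∠L(j42.9) = − (9.37° + 90.00°) = -99.37°

|L| = -53.8 dB, ∠L = -99.4°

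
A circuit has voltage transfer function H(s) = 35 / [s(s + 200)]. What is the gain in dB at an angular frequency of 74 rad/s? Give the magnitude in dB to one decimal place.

-53.1 dB

|j74 + 200| = √(74² + 200²) = 213.3
|j74| = 74
|H(j74)| = 35 / (213.3 × 74) = 0.0022179
20 log₁₀(0.0022179) = -53.08 dB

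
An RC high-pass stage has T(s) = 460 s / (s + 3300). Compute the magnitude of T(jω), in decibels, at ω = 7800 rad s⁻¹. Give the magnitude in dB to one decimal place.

|j7800| = 7800
|j7800 + 3300| = √(7800² + 3300²) = 8469
|T(j7800)| = 460 × 7800 / 8469 = 423.64
20 log₁₀(423.64) = 52.54 dB

52.5 dB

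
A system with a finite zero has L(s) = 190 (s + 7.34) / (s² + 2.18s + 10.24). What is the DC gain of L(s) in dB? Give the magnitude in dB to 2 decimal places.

42.68 dB

L(0) = 190 × 7.34 / 10.24 = 136.19
20 log₁₀(136.19) = 42.683 dB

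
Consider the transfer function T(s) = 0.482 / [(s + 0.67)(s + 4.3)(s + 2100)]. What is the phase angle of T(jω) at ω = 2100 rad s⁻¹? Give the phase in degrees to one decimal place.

∠(j2100 + 0.67) = arctan(2100/0.67) = 89.98°
∠(j2100 + 4.3) = arctan(2100/4.3) = 89.88°
∠(j2100 + 2100) = arctan(2100/2100) = 45.00°
∠T(j2100) = − (89.98° + 89.88° + 45.00°) = -224.86°

-224.9 deg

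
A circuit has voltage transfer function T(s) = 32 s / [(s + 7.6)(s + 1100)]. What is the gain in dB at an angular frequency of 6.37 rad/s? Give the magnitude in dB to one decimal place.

-34.6 dB

|j6.37| = 6.37
|j6.37 + 7.6| = √(6.37² + 7.6²) = 9.916
|j6.37 + 1100| = √(6.37² + 1100²) = 1100
|T(j6.37)| = 32 × 6.37 / (9.916 × 1100) = 0.018687
20 log₁₀(0.018687) = -34.57 dB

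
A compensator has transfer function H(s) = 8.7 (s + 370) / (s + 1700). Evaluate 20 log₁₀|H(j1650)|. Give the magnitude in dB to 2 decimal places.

15.86 dB

|j1650 + 370| = √(1650² + 370²) = 1691
|j1650 + 1700| = √(1650² + 1700²) = 2369
|H(j1650)| = 8.7 × 1691 / 2369 = 6.2098
20 log₁₀(6.2098) = 15.862 dB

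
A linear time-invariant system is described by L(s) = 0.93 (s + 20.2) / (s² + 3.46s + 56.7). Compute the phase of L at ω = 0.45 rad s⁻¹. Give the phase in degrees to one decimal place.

∠(j0.45 + 20.2) = arctan(0.45/20.2) = 1.28°
∠[(j0.45)² + 3.46(j0.45) + 56.7] = ∠[56.498 + j1.557] = 1.58°
∠L(j0.45) = 1.28° − 1.58° = -0.30°

-0.3°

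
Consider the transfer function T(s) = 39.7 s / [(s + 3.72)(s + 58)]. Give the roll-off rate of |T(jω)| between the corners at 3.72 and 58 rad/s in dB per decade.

0 dB/decade

In this band the factors already past their corner are: 1 differentiator zero, pole at 3.72; net slope = 0 dB/decade.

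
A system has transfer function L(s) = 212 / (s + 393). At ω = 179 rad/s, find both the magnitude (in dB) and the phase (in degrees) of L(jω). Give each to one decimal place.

|j179 + 393| = √(179² + 393²) = 431.8
|L(j179)| = 212 / 431.8 = 0.49092
20 log₁₀(0.49092) = -6.18 dB
∠(j179 + 393) = arctan(179/393) = 24.49°
∠L(j179) = −24.49° = -24.49°

|L| = -6.2 dB, ∠L = -24.5°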